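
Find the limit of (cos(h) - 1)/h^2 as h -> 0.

-1/2

Direct substitution gives 0/0.
Apply L'Hôpital: lim (-sin(h))/(2*h), still 0/0.
After 2 applications of L'Hôpital's rule the quotient is (-cos(h))/(2); substituting h = 0 gives -1/2.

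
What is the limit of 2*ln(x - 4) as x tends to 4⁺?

As x → 4⁺, x - 4 → 0⁺ and ln(x - 4) → −∞.
Multiplying by 2 gives -∞.

-∞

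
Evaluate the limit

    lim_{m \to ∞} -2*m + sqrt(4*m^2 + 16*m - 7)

This has the form ∞ − ∞. Multiply and divide by the conjugate √(4*m^2 + 16*m - 7) + 2m.
That gives (16m - 7) / (√(4*m^2 + 16*m - 7) + 2m).
Divide numerator and denominator by m: the limit is 16/(2·2) = 4.

4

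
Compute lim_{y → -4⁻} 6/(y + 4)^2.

As y → -4⁻, (y + 4) → 0⁻, so (y + 4)^2 → 0⁺ and 6/(y + 4)^2 → ∞.

∞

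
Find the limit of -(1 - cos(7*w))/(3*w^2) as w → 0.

Substitution gives 0/0.
Use (1 − cos u)/u² → 1/2 with u = 7w: the limit is 7²/(2·(-3)) = -49/6.

-49/6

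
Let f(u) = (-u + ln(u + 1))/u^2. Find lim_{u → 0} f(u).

-1/2

Direct substitution gives 0/0.
Apply L'Hôpital: lim (-1 + 1/(u + 1))/(2*u), still 0/0.
After 2 applications of L'Hôpital's rule the quotient is (-1/(u + 1)^2)/(2); substituting u = 0 gives -1/2.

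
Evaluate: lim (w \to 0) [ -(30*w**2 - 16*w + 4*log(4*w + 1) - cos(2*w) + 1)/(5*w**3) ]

-256/15

Substitution gives 0/0; apply L'Hôpital's rule 3 times.
After differentiating numerator and denominator 3 times the quotient is (-8*sin(2*w) + 512/(4*w + 1)^3)/(-30); at w = 0 this is -256/15.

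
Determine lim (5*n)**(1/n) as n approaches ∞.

Base → ∞ and exponent → 0: an ∞^0 form.
Take logs: (1/n)·ln(5·n^1) = (ln 5 + 1·ln n)/n → 0.
So the limit is e^0 = 1.

1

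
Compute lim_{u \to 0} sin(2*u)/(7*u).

2/7

Substitution gives 0/0.
Write it as (2/7)·sin(2u)/(2u); since sin(θ)/θ → 1, the limit is 2/7.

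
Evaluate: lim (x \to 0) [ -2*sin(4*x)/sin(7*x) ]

-8/7

Substitution gives 0/0.
Divide numerator and denominator by x: sin(4x)/x → 4 and sin(7x)/x → 7, so the limit is -2·4/7 = -8/7.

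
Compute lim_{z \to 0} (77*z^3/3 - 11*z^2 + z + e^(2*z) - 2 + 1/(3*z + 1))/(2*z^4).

245/6

Substitution gives 0/0 (the numerator vanishes to order 4).
Expand each term to order z^4: the coefficient of z^4 in e^(2z) is 2/3 and in 1/(1 + 3z) is 81.
Lower-order terms cancel with the polynomial part, so the numerator is (245/3)·z^4 + o(z^4), and the limit is (245/3)/(2) = 245/6.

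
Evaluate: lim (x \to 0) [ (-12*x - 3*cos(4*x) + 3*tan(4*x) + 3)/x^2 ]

24

Substitution gives 0/0; apply L'Hôpital's rule 2 times.
After differentiating numerator and denominator 2 times the quotient is (48*cos(4*x) + 96*tan(4*x)/cos(4*x)^2)/(2); at x = 0 this is 24.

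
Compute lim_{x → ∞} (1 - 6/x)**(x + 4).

e^(-6)

The base → 1 and the exponent → ∞: a 1^∞ form.
Take logarithms: (x + 4)·ln(1 - 6/x). Since ln(1+u) ~ u for small u, this behaves like (x)·(-6/x) → -6.
So the limit is e^(-6).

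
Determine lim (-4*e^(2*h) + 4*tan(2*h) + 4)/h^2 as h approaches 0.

Substitution gives 0/0 (the numerator vanishes to order 2).
Expand each term to order h^2: the coefficient of h^2 in -4·e^(2h) is -8 and in 4·tan(2h) is 0.
Lower-order terms cancel with the polynomial part, so the numerator is (-8)·h^2 + o(h^2), and the limit is (-8)/(1) = -8.

-8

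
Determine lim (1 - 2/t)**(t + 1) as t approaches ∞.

e^(-2)

Write it as [(1 - 2/t)^t]^(1) · (1 - 2/t)^(1). The bracketed term tends to e^(-2) and the second factor to 1, so the limit is e^(-2).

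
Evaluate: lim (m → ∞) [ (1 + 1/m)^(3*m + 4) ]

The base → 1 and the exponent → ∞: a 1^∞ form.
Take logarithms: (3m + 4)·ln(1 + 1/m). Since ln(1+u) ~ u for small u, this behaves like (3m)·(1/m) → 3.
So the limit is e^(3).

e^(3)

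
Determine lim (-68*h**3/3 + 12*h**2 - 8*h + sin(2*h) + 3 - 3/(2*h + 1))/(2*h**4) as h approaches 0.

Substitution gives 0/0 (the numerator vanishes to order 4).
Expand each term to order h^4: the coefficient of h^4 in sin(2h) is 0 and in -3·1/(1 + 2h) is -48.
Lower-order terms cancel with the polynomial part, so the numerator is (-48)·h^4 + o(h^4), and the limit is (-48)/(2) = -24.

-24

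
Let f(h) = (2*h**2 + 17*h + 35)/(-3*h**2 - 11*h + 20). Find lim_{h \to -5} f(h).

At h = -5 both the top and bottom vanish — a removable singularity. Factoring out (h + 5) from each leaves (2*h + 7)/(4 - 3*h), which at h = -5 equals -3/19.

-3/19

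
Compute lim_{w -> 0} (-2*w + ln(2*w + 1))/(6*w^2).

Direct substitution gives 0/0.
Apply L'Hôpital: lim (-2 + 2/(2*w + 1))/(12*w), still 0/0.
After 2 applications of L'Hôpital's rule the quotient is (-4/(2*w + 1)^2)/(12); substituting w = 0 gives -1/3.

-1/3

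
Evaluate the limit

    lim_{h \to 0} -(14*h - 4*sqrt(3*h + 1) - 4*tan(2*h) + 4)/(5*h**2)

Substitution gives 0/0 (the numerator vanishes to order 2).
Expand each term to order h^2: the coefficient of h^2 in -4·√(1 + 3h) is 9/2 and in -4·tan(2h) is 0.
Lower-order terms cancel with the polynomial part, so the numerator is (9/2)·h^2 + o(h^2), and the limit is (9/2)/(-5) = -9/10.

-9/10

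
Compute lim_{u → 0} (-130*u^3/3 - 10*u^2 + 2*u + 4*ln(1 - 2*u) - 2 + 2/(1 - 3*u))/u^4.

146

Substitution gives 0/0 (the numerator vanishes to order 4).
Expand each term to order u^4: the coefficient of u^4 in 2·1/(1 - 3u) is 162 and in 4·ln(1 - 2u) is -16.
Lower-order terms cancel with the polynomial part, so the numerator is (146)·u^4 + o(u^4), and the limit is (146)/(1) = 146.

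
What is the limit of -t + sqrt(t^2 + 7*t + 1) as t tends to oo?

7/2

An ∞ − ∞ form. Rationalising with the conjugate, the difference becomes (7t + 1) / (√(t^2 + 7*t + 1) + t).
For large t the denominator behaves like 2·t, so the quotient tends to 7/2 = 7/2.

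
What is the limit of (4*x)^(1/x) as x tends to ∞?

1

Base → ∞ and exponent → 0: an ∞^0 form.
Take logs: (1/x)·ln(4·x^1) = (ln 4 + 1·ln x)/x → 0.
So the limit is e^0 = 1.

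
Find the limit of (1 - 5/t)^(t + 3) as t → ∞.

e^(-5)

Write it as [(1 - 5/t)^t]^(1) · (1 - 5/t)^(3). The bracketed term tends to e^(-5) and the second factor to 1, so the limit is e^(-5).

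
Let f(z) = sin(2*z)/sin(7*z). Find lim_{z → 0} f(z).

2/7

Substitution gives 0/0.
Divide numerator and denominator by z: sin(2z)/z → 2 and sin(7z)/z → 7, so the limit is 1·2/7 = 2/7.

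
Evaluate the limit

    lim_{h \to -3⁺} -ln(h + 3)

As h → -3⁺, h + 3 → 0⁺ and ln(h + 3) → −∞.
Multiplying by -1 gives ∞.

∞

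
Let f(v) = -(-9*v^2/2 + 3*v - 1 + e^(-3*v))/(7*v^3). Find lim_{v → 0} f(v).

Direct substitution gives 0/0.
Apply L'Hôpital: lim (-9*v + 3 - 3*e^(-3*v))/(-21*v^2), still 0/0.
Apply L'Hôpital: lim (-9 + 9*e^(-3*v))/(-42*v), still 0/0.
After 3 applications of L'Hôpital's rule the quotient is (-27*e^(-3*v))/(-42); substituting v = 0 gives 9/14.

9/14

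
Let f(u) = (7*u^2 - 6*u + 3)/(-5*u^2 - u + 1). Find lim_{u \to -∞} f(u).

-7/5

Numerator and denominator both have degree 2.
Dividing every term by u^2, all lower-order terms vanish and the limit is the ratio of leading coefficients, 7/(-5) = -7/5.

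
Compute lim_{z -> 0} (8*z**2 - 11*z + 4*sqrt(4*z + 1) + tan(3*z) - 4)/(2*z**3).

25/2

Substitution gives 0/0; apply L'Hôpital's rule 3 times.
After differentiating numerator and denominator 3 times the quotient is (162*tan(3*z)^2/cos(3*z)^2 + 54/cos(3*z)^2 + 96/(4*z + 1)^(5/2))/(12); at z = 0 this is 25/2.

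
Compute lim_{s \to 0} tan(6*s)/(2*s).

Substitution gives 0/0.
Since tan(u)/u → 1 as u → 0, tan(6s)/(6s) → 1 and the limit is 6/2 = 3.

3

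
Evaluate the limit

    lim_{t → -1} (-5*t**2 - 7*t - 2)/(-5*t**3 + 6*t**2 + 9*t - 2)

-1/6

Direct substitution gives 0/0, so factor. Both numerator and denominator have (t + 1) as a factor.
After cancelling, the expression reduces to (-5*t - 2)/(-5*t^2 + 11*t - 2).
Substituting t = -1 gives -1/6.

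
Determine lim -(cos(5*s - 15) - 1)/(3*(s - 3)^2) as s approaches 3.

25/6

Direct substitution gives 0/0.
Apply L'Hôpital: lim (-5*sin(5*s - 15))/(18 - 6*s), still 0/0.
After 2 applications of L'Hôpital's rule the quotient is (-25*cos(5*s - 15))/(-6); substituting s = 3 gives 25/6.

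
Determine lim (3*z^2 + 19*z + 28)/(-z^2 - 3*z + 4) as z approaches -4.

Since z = -4 makes numerator and denominator zero, (z + 4) divides both.
Cancelling it gives (3*z + 7)/(1 - z); now plug in z = -4 to get -1.

-1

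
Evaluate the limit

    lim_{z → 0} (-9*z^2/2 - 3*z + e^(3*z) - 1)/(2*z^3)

Direct substitution gives 0/0.
Apply L'Hôpital: lim (-9*z + 3*e^(3*z) - 3)/(6*z^2), still 0/0.
Apply L'Hôpital: lim (9*e^(3*z) - 9)/(12*z), still 0/0.
After 3 applications of L'Hôpital's rule the quotient is (27*e^(3*z))/(12); substituting z = 0 gives 9/4.

9/4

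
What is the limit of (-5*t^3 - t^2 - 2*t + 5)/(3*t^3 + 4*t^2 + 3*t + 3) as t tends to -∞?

-5/3

Numerator and denominator both have degree 3.
Dividing every term by t^3, all lower-order terms vanish and the limit is the ratio of leading coefficients, -5/(3) = -5/3.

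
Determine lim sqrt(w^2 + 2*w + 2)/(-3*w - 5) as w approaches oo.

-1/3

For large |w|, √(w^2 + 2*w + 2) ≈ √1·|w| and the denominator ≈ -3w.
Since w → +∞, |w| = w, giving √1/(-3) = -1/3.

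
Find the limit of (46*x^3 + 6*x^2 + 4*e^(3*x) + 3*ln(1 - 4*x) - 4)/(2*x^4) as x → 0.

-357/4

Substitution gives 0/0 (the numerator vanishes to order 4).
Expand each term to order x^4: the coefficient of x^4 in 3·ln(1 - 4x) is -192 and in 4·e^(3x) is 27/2.
Lower-order terms cancel with the polynomial part, so the numerator is (-357/2)·x^4 + o(x^4), and the limit is (-357/2)/(2) = -357/4.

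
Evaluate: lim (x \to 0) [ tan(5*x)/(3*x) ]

Substitution gives 0/0.
Since tan(u)/u → 1 as u → 0, tan(5x)/(5x) → 1 and the limit is 5/3.

5/3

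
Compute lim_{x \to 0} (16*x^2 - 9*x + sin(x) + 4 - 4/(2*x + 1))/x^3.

Substitution gives 0/0; apply L'Hôpital's rule 3 times.
After differentiating numerator and denominator 3 times the quotient is (-cos(x) + 192/(2*x + 1)^4)/(6); at x = 0 this is 191/6.

191/6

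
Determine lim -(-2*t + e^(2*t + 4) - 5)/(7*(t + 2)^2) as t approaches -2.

Direct substitution gives 0/0.
Apply L'Hôpital: lim (2*e^(2*t + 4) - 2)/(-14*t - 28), still 0/0.
After 2 applications of L'Hôpital's rule the quotient is (4*e^(2*t + 4))/(-14); substituting t = -2 gives -2/7.

-2/7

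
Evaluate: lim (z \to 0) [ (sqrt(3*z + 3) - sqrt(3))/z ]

Substitution gives 0/0. Multiply numerator and denominator by the conjugate √(3 + 3z) + √3.
The numerator becomes (3 + 3z) − 3 = 3z, so the expression simplifies to 3/(√(3 + 3z) + √3).
Letting z → 0 gives 3/(2√3) = √(3)/2.

√(3)/2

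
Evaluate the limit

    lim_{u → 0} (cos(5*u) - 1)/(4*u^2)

Direct substitution gives 0/0.
Apply L'Hôpital: lim (-5*sin(5*u))/(8*u), still 0/0.
After 2 applications of L'Hôpital's rule the quotient is (-25*cos(5*u))/(8); substituting u = 0 gives -25/8.

-25/8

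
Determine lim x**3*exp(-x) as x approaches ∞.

0

Write as x^3/e^{1x}, an ∞/∞ form.
Exponential growth dominates any polynomial, so repeated L'Hôpital (or the standard result) gives 0.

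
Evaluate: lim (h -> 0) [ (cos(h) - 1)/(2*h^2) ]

-1/4

Direct substitution gives 0/0.
Apply L'Hôpital: lim (-sin(h))/(4*h), still 0/0.
After 2 applications of L'Hôpital's rule the quotient is (-cos(h))/(4); substituting h = 0 gives -1/4.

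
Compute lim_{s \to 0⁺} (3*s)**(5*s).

Base → 0⁺ and exponent → 0⁺: a 0^0 form.
Take logs: 5s·ln(3s). This is 0·(−∞); rewriting as ln(3s)/(1/(5s)) and applying L'Hôpital gives 0.
Hence the limit is e^0 = 1.

1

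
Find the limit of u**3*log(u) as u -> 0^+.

0

This is a 0·(−∞) form. Rewrite as 1·ln(u) / u^(−3) and apply L'Hôpital:
the derivative quotient is 1·(1/u) / (−3·u^(−4)) = (-1/3)·u^3 → 0.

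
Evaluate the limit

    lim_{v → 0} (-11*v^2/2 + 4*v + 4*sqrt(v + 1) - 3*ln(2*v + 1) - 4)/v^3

-31/4

Substitution gives 0/0; apply L'Hôpital's rule 3 times.
After differentiating numerator and denominator 3 times the quotient is (-48/(2*v + 1)^3 + 3/(2*(v + 1)^(5/2)))/(6); at v = 0 this is -31/4.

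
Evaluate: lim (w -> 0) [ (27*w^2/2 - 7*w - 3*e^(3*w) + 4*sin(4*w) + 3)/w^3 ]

Substitution gives 0/0; apply L'Hôpital's rule 3 times.
After differentiating numerator and denominator 3 times the quotient is (-81*e^(3*w) - 256*cos(4*w))/(6); at w = 0 this is -337/6.

-337/6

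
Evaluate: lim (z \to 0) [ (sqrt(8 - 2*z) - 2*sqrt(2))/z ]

-√(2)/4

Substitution gives 0/0. Multiply numerator and denominator by the conjugate √(8 - 2z) + √8.
The numerator becomes (8 - 2z) − 8 = -2z, so the expression simplifies to -2/(√(8 - 2z) + √8).
Letting z → 0 gives -2/(2√8) = -√(2)/4.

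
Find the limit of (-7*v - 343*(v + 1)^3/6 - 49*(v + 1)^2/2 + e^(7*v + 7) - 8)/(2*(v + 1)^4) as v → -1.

2401/48

Direct substitution gives 0/0.
Apply L'Hôpital: lim (-49*v - 343*(v + 1)^2/2 + 7*e^(7*v + 7) - 56)/(8*(v + 1)^3), still 0/0.
Apply L'Hôpital: lim (-343*v + 49*e^(7*v + 7) - 392)/(24*(v + 1)^2), still 0/0.
Apply L'Hôpital: lim (343*e^(7*v + 7) - 343)/(48*v + 48), still 0/0.
After 4 applications of L'Hôpital's rule the quotient is (2401*e^(7*v + 7))/(48); substituting v = -1 gives 2401/48.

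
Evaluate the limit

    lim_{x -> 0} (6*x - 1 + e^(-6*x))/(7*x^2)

18/7

Direct substitution gives 0/0.
Apply L'Hôpital: lim (6 - 6*e^(-6*x))/(14*x), still 0/0.
After 2 applications of L'Hôpital's rule the quotient is (36*e^(-6*x))/(14); substituting x = 0 gives 18/7.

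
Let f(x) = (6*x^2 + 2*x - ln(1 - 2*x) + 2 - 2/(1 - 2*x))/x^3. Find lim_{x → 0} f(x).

Substitution gives 0/0; apply L'Hôpital's rule 3 times.
After differentiating numerator and denominator 3 times the quotient is (16*(-2*x - 5)/(2*x - 1)^4)/(6); at x = 0 this is -40/3.

-40/3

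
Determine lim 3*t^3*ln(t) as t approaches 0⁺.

0

This is a 0·(−∞) form. Rewrite as 3·ln(t) / t^(−3) and apply L'Hôpital:
the derivative quotient is 3·(1/t) / (−3·t^(−4)) = (-3/3)·t^3 → 0.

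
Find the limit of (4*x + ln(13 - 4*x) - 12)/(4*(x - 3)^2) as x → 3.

-2

Direct substitution gives 0/0.
Apply L'Hôpital: lim (4 - 4/(13 - 4*x))/(8*x - 24), still 0/0.
After 2 applications of L'Hôpital's rule the quotient is (-16/(13 - 4*x)^2)/(8); substituting x = 3 gives -2.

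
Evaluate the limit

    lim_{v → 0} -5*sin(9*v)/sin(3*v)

Substitution gives 0/0.
Divide numerator and denominator by v: sin(9v)/v → 9 and sin(3v)/v → 3, so the limit is -5·9/3 = -15.

-15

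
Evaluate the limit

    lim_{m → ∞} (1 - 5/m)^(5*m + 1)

Write it as [(1 - 5/m)^m]^(5) · (1 - 5/m)^(1). The bracketed term tends to e^(-5) and the second factor to 1, so the limit is e^(-25).

e^(-25)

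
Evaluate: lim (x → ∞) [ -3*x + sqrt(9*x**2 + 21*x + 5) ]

7/2

An ∞ − ∞ form. Rationalising with the conjugate, the difference becomes (21x + 5) / (√(9*x^2 + 21*x + 5) + 3x).
For large x the denominator behaves like 2·3x, so the quotient tends to 21/6 = 7/2.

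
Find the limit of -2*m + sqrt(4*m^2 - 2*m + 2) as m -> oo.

An ∞ − ∞ form. Rationalising with the conjugate, the difference becomes (-2m + 2) / (√(4*m^2 - 2*m + 2) + 2m).
For large m the denominator behaves like 2·2m, so the quotient tends to -2/4 = -1/2.

-1/2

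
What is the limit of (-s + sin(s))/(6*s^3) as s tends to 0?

-1/36

Direct substitution gives 0/0.
Apply L'Hôpital: lim (cos(s) - 1)/(18*s^2), still 0/0.
Apply L'Hôpital: lim (-sin(s))/(36*s), still 0/0.
After 3 applications of L'Hôpital's rule the quotient is (-cos(s))/(36); substituting s = 0 gives -1/36.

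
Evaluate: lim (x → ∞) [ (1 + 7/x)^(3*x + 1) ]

e^(21)

Write it as [(1 + 7/x)^x]^(3) · (1 + 7/x)^(1). The bracketed term tends to e^(7) and the second factor to 1, so the limit is e^(21).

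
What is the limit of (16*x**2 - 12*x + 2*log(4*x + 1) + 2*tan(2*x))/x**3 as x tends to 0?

48

Substitution gives 0/0 (the numerator vanishes to order 3).
Expand each term to order x^3: the coefficient of x^3 in 2·tan(2x) is 16/3 and in 2·ln(1 + 4x) is 128/3.
Lower-order terms cancel with the polynomial part, so the numerator is (48)·x^3 + o(x^3), and the limit is (48)/(1) = 48.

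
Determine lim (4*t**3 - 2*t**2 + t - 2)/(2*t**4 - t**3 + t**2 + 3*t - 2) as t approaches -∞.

0

The denominator has degree 4 and the numerator degree 3. Dividing numerator and denominator by t^4 sends every term to 0 except the leading denominator term, so the limit is 0.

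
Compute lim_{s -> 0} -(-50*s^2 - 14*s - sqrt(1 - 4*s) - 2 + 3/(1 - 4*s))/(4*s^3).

Substitution gives 0/0 (the numerator vanishes to order 3).
Expand each term to order s^3: the coefficient of s^3 in 3·1/(1 - 4s) is 192 and in −√(1 - 4s) is 4.
Lower-order terms cancel with the polynomial part, so the numerator is (196)·s^3 + o(s^3), and the limit is (196)/(-4) = -49.

-49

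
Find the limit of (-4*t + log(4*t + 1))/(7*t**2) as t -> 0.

Direct substitution gives 0/0.
Apply L'Hôpital: lim (-4 + 4/(4*t + 1))/(14*t), still 0/0.
After 2 applications of L'Hôpital's rule the quotient is (-16/(4*t + 1)^2)/(14); substituting t = 0 gives -8/7.

-8/7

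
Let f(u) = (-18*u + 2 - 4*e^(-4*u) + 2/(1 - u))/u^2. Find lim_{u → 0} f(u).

-30

Substitution gives 0/0; apply L'Hôpital's rule 2 times.
After differentiating numerator and denominator 2 times the quotient is (-64*e^(-4*u) - 4/(u - 1)^3)/(2); at u = 0 this is -30.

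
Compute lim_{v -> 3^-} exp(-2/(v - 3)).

∞

As v → 3⁻, -2/(v - 3) → +∞, so e^(-2/(v - 3)) → ∞.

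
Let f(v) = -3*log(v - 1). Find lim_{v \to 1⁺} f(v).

∞

As v → 1⁺, v - 1 → 0⁺ and ln(v - 1) → −∞.
Multiplying by -3 gives ∞.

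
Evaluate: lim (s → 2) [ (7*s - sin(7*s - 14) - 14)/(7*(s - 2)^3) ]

49/6

Direct substitution gives 0/0.
Apply L'Hôpital: lim (7 - 7*cos(7*s - 14))/(21*(s - 2)^2), still 0/0.
Apply L'Hôpital: lim (49*sin(7*s - 14))/(42*s - 84), still 0/0.
After 3 applications of L'Hôpital's rule the quotient is (343*cos(7*s - 14))/(42); substituting s = 2 gives 49/6.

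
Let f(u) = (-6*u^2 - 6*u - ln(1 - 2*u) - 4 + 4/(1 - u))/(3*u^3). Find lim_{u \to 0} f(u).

Substitution gives 0/0; apply L'Hôpital's rule 3 times.
After differentiating numerator and denominator 3 times the quotient is (-16/(2*u - 1)^3 + 24/(u - 1)^4)/(18); at u = 0 this is 20/9.

20/9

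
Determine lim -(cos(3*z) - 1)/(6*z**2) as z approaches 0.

Direct substitution gives 0/0.
Apply L'Hôpital: lim (-3*sin(3*z))/(-12*z), still 0/0.
After 2 applications of L'Hôpital's rule the quotient is (-9*cos(3*z))/(-12); substituting z = 0 gives 3/4.

3/4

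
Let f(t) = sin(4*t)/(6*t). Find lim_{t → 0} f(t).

2/3

Substitution gives 0/0.
Write it as (4/6)·sin(4t)/(4t); since sin(u)/u → 1, the limit is 2/3.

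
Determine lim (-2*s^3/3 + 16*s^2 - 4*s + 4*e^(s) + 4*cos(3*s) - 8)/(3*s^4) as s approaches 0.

41/9

Substitution gives 0/0 (the numerator vanishes to order 4).
Expand each term to order s^4: the coefficient of s^4 in 4·e^(s) is 1/6 and in 4·cos(3s) is 27/2.
Lower-order terms cancel with the polynomial part, so the numerator is (41/3)·s^4 + o(s^4), and the limit is (41/3)/(3) = 41/9.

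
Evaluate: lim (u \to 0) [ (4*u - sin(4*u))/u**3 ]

32/3

Direct substitution gives 0/0.
Apply L'Hôpital: lim (4 - 4*cos(4*u))/(3*u^2), still 0/0.
Apply L'Hôpital: lim (16*sin(4*u))/(6*u), still 0/0.
After 3 applications of L'Hôpital's rule the quotient is (64*cos(4*u))/(6); substituting u = 0 gives 32/3.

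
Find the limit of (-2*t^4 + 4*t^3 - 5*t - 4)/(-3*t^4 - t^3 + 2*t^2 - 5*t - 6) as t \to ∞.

Numerator and denominator both have degree 4.
Dividing every term by t^4, all lower-order terms vanish and the limit is the ratio of leading coefficients, -2/(-3) = 2/3.

2/3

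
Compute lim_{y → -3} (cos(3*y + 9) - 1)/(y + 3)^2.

Direct substitution gives 0/0.
Apply L'Hôpital: lim (-3*sin(3*y + 9))/(2*y + 6), still 0/0.
After 2 applications of L'Hôpital's rule the quotient is (-9*cos(3*y + 9))/(2); substituting y = -3 gives -9/2.

-9/2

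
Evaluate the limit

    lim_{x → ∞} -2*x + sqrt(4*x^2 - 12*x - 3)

-3

This has the form ∞ − ∞. Multiply and divide by the conjugate √(4*x^2 - 12*x - 3) + 2x.
That gives (-12x - 3) / (√(4*x^2 - 12*x - 3) + 2x).
Divide numerator and denominator by x: the limit is -12/(2·2) = -3.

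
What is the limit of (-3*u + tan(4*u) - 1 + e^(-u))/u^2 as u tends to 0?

Substitution gives 0/0 (the numerator vanishes to order 2).
Expand each term to order u^2: the coefficient of u^2 in tan(4u) is 0 and in e^(-u) is 1/2.
Lower-order terms cancel with the polynomial part, so the numerator is (1/2)·u^2 + o(u^2), and the limit is (1/2)/(1) = 1/2.

1/2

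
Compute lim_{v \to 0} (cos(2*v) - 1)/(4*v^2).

-1/2

Direct substitution gives 0/0.
Apply L'Hôpital: lim (-2*sin(2*v))/(8*v), still 0/0.
After 2 applications of L'Hôpital's rule the quotient is (-4*cos(2*v))/(8); substituting v = 0 gives -1/2.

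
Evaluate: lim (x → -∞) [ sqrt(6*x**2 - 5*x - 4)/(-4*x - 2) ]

For large |x|, √(6*x^2 - 5*x - 4) ≈ √6·|x| and the denominator ≈ -4x.
Since x → −∞, |x| = −x, giving −√6/(-4) = √(6)/4.

√(6)/4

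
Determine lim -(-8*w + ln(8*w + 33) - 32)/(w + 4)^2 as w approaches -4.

32

Direct substitution gives 0/0.
Apply L'Hôpital: lim (-8 + 8/(8*w + 33))/(-2*w - 8), still 0/0.
After 2 applications of L'Hôpital's rule the quotient is (-64/(8*w + 33)^2)/(-2); substituting w = -4 gives 32.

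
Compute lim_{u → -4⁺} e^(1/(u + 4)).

∞

As u → -4⁺, 1/(u + 4) → +∞, so e^(1/(u + 4)) → ∞.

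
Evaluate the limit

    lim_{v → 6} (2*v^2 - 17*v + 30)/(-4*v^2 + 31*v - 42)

-7/17

Direct substitution gives 0/0, so factor. Both numerator and denominator have (v - 6) as a factor.
After cancelling, the expression reduces to (2*v - 5)/(7 - 4*v).
Substituting v = 6 gives -7/17.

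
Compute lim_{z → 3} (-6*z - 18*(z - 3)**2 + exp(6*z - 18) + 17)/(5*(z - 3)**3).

36/5

Direct substitution gives 0/0.
Apply L'Hôpital: lim (-36*z + 6*e^(6*z - 18) + 102)/(15*(z - 3)^2), still 0/0.
Apply L'Hôpital: lim (36*e^(6*z - 18) - 36)/(30*z - 90), still 0/0.
After 3 applications of L'Hôpital's rule the quotient is (216*e^(6*z - 18))/(30); substituting z = 3 gives 36/5.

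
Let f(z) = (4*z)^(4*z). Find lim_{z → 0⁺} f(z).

1

Base → 0⁺ and exponent → 0⁺: a 0^0 form.
Take logs: 4z·ln(4z). This is 0·(−∞); rewriting as ln(4z)/(1/(4z)) and applying L'Hôpital gives 0.
Hence the limit is e^0 = 1.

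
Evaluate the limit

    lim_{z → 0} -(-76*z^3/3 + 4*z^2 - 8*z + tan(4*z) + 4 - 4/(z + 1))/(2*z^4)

2

Substitution gives 0/0 (the numerator vanishes to order 4).
Expand each term to order z^4: the coefficient of z^4 in -4·1/(1 + z) is -4 and in tan(4z) is 0.
Lower-order terms cancel with the polynomial part, so the numerator is (-4)·z^4 + o(z^4), and the limit is (-4)/(-2) = 2.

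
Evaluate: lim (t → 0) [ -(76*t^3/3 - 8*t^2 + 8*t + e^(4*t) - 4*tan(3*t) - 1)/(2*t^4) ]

-16/3

Substitution gives 0/0; apply L'Hôpital's rule 4 times.
After differentiating numerator and denominator 4 times the quotient is (256*e^(4*t) - 7776*tan(3*t)^5 - 12960*tan(3*t)^3 - 5184*tan(3*t))/(-48); at t = 0 this is -16/3.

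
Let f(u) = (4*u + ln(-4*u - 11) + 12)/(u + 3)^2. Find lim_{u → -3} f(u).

Direct substitution gives 0/0.
Apply L'Hôpital: lim (4 - 4/(-4*u - 11))/(2*u + 6), still 0/0.
After 2 applications of L'Hôpital's rule the quotient is (-16/(-4*u - 11)^2)/(2); substituting u = -3 gives -8.

-8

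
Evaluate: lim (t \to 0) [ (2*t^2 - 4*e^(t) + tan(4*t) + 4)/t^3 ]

62/3

Substitution gives 0/0; apply L'Hôpital's rule 3 times.
After differentiating numerator and denominator 3 times the quotient is (-4*e^(t) + 384*tan(4*t)^4 + 512*tan(4*t)^2 + 128)/(6); at t = 0 this is 62/3.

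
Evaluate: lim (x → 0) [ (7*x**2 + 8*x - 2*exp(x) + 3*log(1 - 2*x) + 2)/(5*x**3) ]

-5/3

Substitution gives 0/0 (the numerator vanishes to order 3).
Expand each term to order x^3: the coefficient of x^3 in -2·e^(x) is -1/3 and in 3·ln(1 - 2x) is -8.
Lower-order terms cancel with the polynomial part, so the numerator is (-25/3)·x^3 + o(x^3), and the limit is (-25/3)/(5) = -5/3.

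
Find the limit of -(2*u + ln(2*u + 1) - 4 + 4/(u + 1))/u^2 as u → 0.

-2

Substitution gives 0/0 (the numerator vanishes to order 2).
Expand each term to order u^2: the coefficient of u^2 in 4·1/(1 + u) is 4 and in ln(1 + 2u) is -2.
Lower-order terms cancel with the polynomial part, so the numerator is (2)·u^2 + o(u^2), and the limit is (2)/(-1) = -2.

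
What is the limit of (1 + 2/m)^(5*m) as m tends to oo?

e^(10)

Write it as [(1 + 2/m)^m]^(5) · (1 + 2/m)^(0). The bracketed term tends to e^(2) and the second factor to 1, so the limit is e^(10).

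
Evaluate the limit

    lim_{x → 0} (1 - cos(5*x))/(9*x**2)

Substitution gives 0/0.
Use (1 − cos u)/u² → 1/2 with u = 5x: the limit is 5²/(2·9) = 25/18.

25/18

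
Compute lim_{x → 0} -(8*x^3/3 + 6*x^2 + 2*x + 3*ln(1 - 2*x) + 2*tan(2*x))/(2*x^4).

6

Substitution gives 0/0 (the numerator vanishes to order 4).
Expand each term to order x^4: the coefficient of x^4 in 3·ln(1 - 2x) is -12 and in 2·tan(2x) is 0.
Lower-order terms cancel with the polynomial part, so the numerator is (-12)·x^4 + o(x^4), and the limit is (-12)/(-2) = 6.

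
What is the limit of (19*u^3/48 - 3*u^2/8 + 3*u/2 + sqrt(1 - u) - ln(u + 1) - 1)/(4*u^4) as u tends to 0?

27/512

Substitution gives 0/0; apply L'Hôpital's rule 4 times.
After differentiating numerator and denominator 4 times the quotient is (6/(u + 1)^4 - 15/(16*(1 - u)^(7/2)))/(96); at u = 0 this is 27/512.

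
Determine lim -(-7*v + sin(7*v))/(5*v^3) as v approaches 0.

Direct substitution gives 0/0.
Apply L'Hôpital: lim (7*cos(7*v) - 7)/(-15*v^2), still 0/0.
Apply L'Hôpital: lim (-49*sin(7*v))/(-30*v), still 0/0.
After 3 applications of L'Hôpital's rule the quotient is (-343*cos(7*v))/(-30); substituting v = 0 gives 343/30.

343/30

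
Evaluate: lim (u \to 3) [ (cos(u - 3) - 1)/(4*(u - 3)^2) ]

-1/8

Direct substitution gives 0/0.
Apply L'Hôpital: lim (-sin(u - 3))/(8*u - 24), still 0/0.
After 2 applications of L'Hôpital's rule the quotient is (-cos(u - 3))/(8); substituting u = 3 gives -1/8.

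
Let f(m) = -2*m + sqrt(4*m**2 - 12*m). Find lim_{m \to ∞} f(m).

An ∞ − ∞ form. Rationalising with the conjugate, the difference becomes (-12m) / (√(4*m^2 - 12*m) + 2m).
For large m the denominator behaves like 2·2m, so the quotient tends to -12/4 = -3.

-3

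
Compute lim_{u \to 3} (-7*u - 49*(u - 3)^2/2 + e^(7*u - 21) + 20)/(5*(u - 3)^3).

343/30

Direct substitution gives 0/0.
Apply L'Hôpital: lim (-49*u + 7*e^(7*u - 21) + 140)/(15*(u - 3)^2), still 0/0.
Apply L'Hôpital: lim (49*e^(7*u - 21) - 49)/(30*u - 90), still 0/0.
After 3 applications of L'Hôpital's rule the quotient is (343*e^(7*u - 21))/(30); substituting u = 3 gives 343/30.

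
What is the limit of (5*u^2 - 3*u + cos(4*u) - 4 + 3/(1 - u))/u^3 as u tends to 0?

Substitution gives 0/0 (the numerator vanishes to order 3).
Expand each term to order u^3: the coefficient of u^3 in 3·1/(1 - u) is 3 and in cos(4u) is 0.
Lower-order terms cancel with the polynomial part, so the numerator is (3)·u^3 + o(u^3), and the limit is (3)/(1) = 3.

3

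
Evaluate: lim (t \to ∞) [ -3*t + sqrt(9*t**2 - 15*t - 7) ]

-5/2

This has the form ∞ − ∞. Multiply and divide by the conjugate √(9*t^2 - 15*t - 7) + 3t.
That gives (-15t - 7) / (√(9*t^2 - 15*t - 7) + 3t).
Divide numerator and denominator by t: the limit is -15/(2·3) = -5/2.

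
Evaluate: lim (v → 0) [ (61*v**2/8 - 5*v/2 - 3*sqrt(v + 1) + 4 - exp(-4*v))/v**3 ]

Substitution gives 0/0; apply L'Hôpital's rule 3 times.
After differentiating numerator and denominator 3 times the quotient is (64*e^(-4*v) - 9/(8*(v + 1)^(5/2)))/(6); at v = 0 this is 503/48.

503/48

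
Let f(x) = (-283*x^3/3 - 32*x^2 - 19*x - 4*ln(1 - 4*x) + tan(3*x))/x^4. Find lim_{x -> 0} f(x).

Substitution gives 0/0; apply L'Hôpital's rule 4 times.
After differentiating numerator and denominator 4 times the quotient is (1944*tan(3*x)^3/cos(3*x)^2 + 1296*tan(3*x)/cos(3*x)^2 + 6144/(4*x - 1)^4)/(24); at x = 0 this is 256.

256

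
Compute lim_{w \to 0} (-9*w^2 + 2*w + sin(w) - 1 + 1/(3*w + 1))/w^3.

-163/6

Substitution gives 0/0 (the numerator vanishes to order 3).
Expand each term to order w^3: the coefficient of w^3 in sin(w) is -1/6 and in 1/(1 + 3w) is -27.
Lower-order terms cancel with the polynomial part, so the numerator is (-163/6)·w^3 + o(w^3), and the limit is (-163/6)/(1) = -163/6.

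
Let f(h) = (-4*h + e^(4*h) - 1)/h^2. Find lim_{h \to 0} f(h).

8

Direct substitution gives 0/0.
Apply L'Hôpital: lim (4*e^(4*h) - 4)/(2*h), still 0/0.
After 2 applications of L'Hôpital's rule the quotient is (16*e^(4*h))/(2); substituting h = 0 gives 8.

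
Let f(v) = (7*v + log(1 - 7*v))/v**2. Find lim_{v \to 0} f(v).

-49/2

Direct substitution gives 0/0.
Apply L'Hôpital: lim (7 - 7/(1 - 7*v))/(2*v), still 0/0.
After 2 applications of L'Hôpital's rule the quotient is (-49/(1 - 7*v)^2)/(2); substituting v = 0 gives -49/2.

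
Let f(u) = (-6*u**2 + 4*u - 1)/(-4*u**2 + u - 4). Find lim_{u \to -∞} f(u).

3/2

Numerator and denominator both have degree 2.
Dividing every term by u^2, all lower-order terms vanish and the limit is the ratio of leading coefficients, -6/(-4) = 3/2.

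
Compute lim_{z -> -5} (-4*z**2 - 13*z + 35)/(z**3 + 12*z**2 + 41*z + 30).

-27/4

Direct substitution gives 0/0, so factor. Both numerator and denominator have (z + 5) as a factor.
After cancelling, the expression reduces to (7 - 4*z)/(z^2 + 7*z + 6).
Substituting z = -5 gives -27/4.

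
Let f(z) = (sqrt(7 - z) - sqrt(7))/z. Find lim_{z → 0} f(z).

-√(7)/14

A 0/0 form; rationalise with √(7 - z) + √7. This collapses the numerator to -z, leaving -1/(√(7 - z) + √7) → -1/(2√7) = -√(7)/14.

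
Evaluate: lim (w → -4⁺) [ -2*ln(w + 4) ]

∞

As w → -4⁺, w + 4 → 0⁺ and ln(w + 4) → −∞.
Multiplying by -2 gives ∞.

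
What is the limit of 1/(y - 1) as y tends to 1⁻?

As y → 1⁻, (y - 1) → 0⁻, so (y - 1)^1 → 0⁻ and 1/(y - 1)^1 → -∞.

-∞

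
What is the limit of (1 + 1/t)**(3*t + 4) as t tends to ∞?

e^(3)

Let L be the limit and take ln: ln L = lim (3t + 4)·ln(1 + 1/t) = lim (3t + 4)·(1/t + O(1/t²)) = 3.
Hence L = e^(3).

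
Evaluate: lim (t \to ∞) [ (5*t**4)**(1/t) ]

Base → ∞ and exponent → 0: an ∞^0 form.
Take logs: (1/t)·ln(5·t^4) = (ln 5 + 4·ln t)/t → 0.
So the limit is e^0 = 1.

1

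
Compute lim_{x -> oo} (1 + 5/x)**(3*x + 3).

e^(15)

Write it as [(1 + 5/x)^x]^(3) · (1 + 5/x)^(3). The bracketed term tends to e^(5) and the second factor to 1, so the limit is e^(15).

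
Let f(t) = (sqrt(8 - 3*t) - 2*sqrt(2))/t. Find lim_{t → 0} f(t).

-3*√(2)/8

A 0/0 form; rationalise with √(8 - 3t) + √8. This collapses the numerator to -3t, leaving -3/(√(8 - 3t) + √8) → -3/(2√8) = -3*√(2)/8.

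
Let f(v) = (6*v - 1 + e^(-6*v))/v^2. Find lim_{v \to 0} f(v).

18

Direct substitution gives 0/0.
Apply L'Hôpital: lim (6 - 6*e^(-6*v))/(2*v), still 0/0.
After 2 applications of L'Hôpital's rule the quotient is (36*e^(-6*v))/(2); substituting v = 0 gives 18.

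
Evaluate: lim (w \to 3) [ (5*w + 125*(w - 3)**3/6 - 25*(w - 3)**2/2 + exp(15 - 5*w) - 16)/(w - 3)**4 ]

625/24

Direct substitution gives 0/0.
Apply L'Hôpital: lim (-25*w + 125*(w - 3)^2/2 - 5*e^(15 - 5*w) + 80)/(4*(w - 3)^3), still 0/0.
Apply L'Hôpital: lim (125*w + 25*e^(15 - 5*w) - 400)/(12*(w - 3)^2), still 0/0.
Apply L'Hôpital: lim (125 - 125*e^(15 - 5*w))/(24*w - 72), still 0/0.
After 4 applications of L'Hôpital's rule the quotient is (625*e^(15 - 5*w))/(24); substituting w = 3 gives 625/24.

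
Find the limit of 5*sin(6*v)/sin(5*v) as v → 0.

Substitution gives 0/0.
Divide numerator and denominator by v: sin(6v)/v → 6 and sin(5v)/v → 5, so the limit is 5·6/5 = 6.

6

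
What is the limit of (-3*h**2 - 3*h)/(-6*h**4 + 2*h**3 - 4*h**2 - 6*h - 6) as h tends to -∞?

The denominator has degree 4 and the numerator degree 2. Dividing numerator and denominator by h^4 sends every term to 0 except the leading denominator term, so the limit is 0.

0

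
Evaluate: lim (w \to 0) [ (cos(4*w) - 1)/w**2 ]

Direct substitution gives 0/0.
Apply L'Hôpital: lim (-4*sin(4*w))/(2*w), still 0/0.
After 2 applications of L'Hôpital's rule the quotient is (-16*cos(4*w))/(2); substituting w = 0 gives -8.

-8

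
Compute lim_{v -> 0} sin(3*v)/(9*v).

1/3

Substitution gives 0/0.
Write it as (3/9)·sin(3v)/(3v); since sin(u)/u → 1, the limit is 1/3.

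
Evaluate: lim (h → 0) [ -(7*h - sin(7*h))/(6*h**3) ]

-343/36

Direct substitution gives 0/0.
Apply L'Hôpital: lim (7 - 7*cos(7*h))/(-18*h^2), still 0/0.
Apply L'Hôpital: lim (49*sin(7*h))/(-36*h), still 0/0.
After 3 applications of L'Hôpital's rule the quotient is (343*cos(7*h))/(-36); substituting h = 0 gives -343/36.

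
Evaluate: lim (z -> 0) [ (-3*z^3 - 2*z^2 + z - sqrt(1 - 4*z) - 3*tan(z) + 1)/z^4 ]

Substitution gives 0/0; apply L'Hôpital's rule 4 times.
After differentiating numerator and denominator 4 times the quotient is (24*tan(z)/cos(z)^2 - 72*tan(z)/cos(z)^4 + 240/(1 - 4*z)^(7/2))/(24); at z = 0 this is 10.

10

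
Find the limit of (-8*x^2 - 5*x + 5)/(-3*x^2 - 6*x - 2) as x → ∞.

Numerator and denominator both have degree 2.
Dividing every term by x^2, all lower-order terms vanish and the limit is the ratio of leading coefficients, -8/(-3) = 8/3.

8/3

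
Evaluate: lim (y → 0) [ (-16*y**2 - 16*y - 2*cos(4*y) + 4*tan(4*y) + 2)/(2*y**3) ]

128/3

Substitution gives 0/0 (the numerator vanishes to order 3).
Expand each term to order y^3: the coefficient of y^3 in -2·cos(4y) is 0 and in 4·tan(4y) is 256/3.
Lower-order terms cancel with the polynomial part, so the numerator is (256/3)·y^3 + o(y^3), and the limit is (256/3)/(2) = 128/3.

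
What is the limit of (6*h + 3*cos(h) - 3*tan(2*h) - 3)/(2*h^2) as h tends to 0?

-3/4

Substitution gives 0/0 (the numerator vanishes to order 2).
Expand each term to order h^2: the coefficient of h^2 in -3·tan(2h) is 0 and in 3·cos(h) is -3/2.
Lower-order terms cancel with the polynomial part, so the numerator is (-3/2)·h^2 + o(h^2), and the limit is (-3/2)/(2) = -3/4.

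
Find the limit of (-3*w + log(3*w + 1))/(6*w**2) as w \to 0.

Direct substitution gives 0/0.
Apply L'Hôpital: lim (-3 + 3/(3*w + 1))/(12*w), still 0/0.
After 2 applications of L'Hôpital's rule the quotient is (-9/(3*w + 1)^2)/(12); substituting w = 0 gives -3/4.

-3/4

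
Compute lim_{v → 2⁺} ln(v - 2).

-∞

As v → 2⁺, v - 2 → 0⁺ and ln(v - 2) → −∞.
Multiplying by 1 gives -∞.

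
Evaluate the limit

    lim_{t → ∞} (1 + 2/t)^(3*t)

e^(6)

The base → 1 and the exponent → ∞: a 1^∞ form.
Take logarithms: (3t)·ln(1 + 2/t). Since ln(1+u) ~ u for small u, this behaves like (3t)·(2/t) → 6.
So the limit is e^(6).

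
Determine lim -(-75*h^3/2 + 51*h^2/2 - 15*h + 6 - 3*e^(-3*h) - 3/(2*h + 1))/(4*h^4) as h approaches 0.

465/32

Substitution gives 0/0; apply L'Hôpital's rule 4 times.
After differentiating numerator and denominator 4 times the quotient is (-243*e^(-3*h) - 1152/(2*h + 1)^5)/(-96); at h = 0 this is 465/32.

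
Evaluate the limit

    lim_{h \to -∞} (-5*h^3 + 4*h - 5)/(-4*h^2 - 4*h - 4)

-∞

The numerator has higher degree (3 > 2); the quotient behaves like (-5/(-4))·h^1 for large |h|.
As h → −∞ this diverges to -∞.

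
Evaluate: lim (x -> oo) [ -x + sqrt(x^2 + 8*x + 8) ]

This has the form ∞ − ∞. Multiply and divide by the conjugate √(x^2 + 8*x + 8) + x.
That gives (8x + 8) / (√(x^2 + 8*x + 8) + x).
Divide numerator and denominator by x: the limit is 8/(2·1) = 4.

4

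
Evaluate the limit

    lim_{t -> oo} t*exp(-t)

0

Write as t^1/e^{1t}, an ∞/∞ form.
Exponential growth dominates any polynomial, so repeated L'Hôpital (or the standard result) gives 0.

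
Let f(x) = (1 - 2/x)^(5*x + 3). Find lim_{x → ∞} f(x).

The base → 1 and the exponent → ∞: a 1^∞ form.
Take logarithms: (5x + 3)·ln(1 - 2/x). Since ln(1+u) ~ u for small u, this behaves like (5x)·(-2/x) → -10.
So the limit is e^(-10).

e^(-10)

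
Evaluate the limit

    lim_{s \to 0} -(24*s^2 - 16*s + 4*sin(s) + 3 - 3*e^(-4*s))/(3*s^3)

Substitution gives 0/0; apply L'Hôpital's rule 3 times.
After differentiating numerator and denominator 3 times the quotient is (-4*cos(s) + 192*e^(-4*s))/(-18); at s = 0 this is -94/9.

-94/9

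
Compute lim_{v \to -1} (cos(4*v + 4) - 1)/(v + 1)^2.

-8

Direct substitution gives 0/0.
Apply L'Hôpital: lim (-4*sin(4*v + 4))/(2*v + 2), still 0/0.
After 2 applications of L'Hôpital's rule the quotient is (-16*cos(4*v + 4))/(2); substituting v = -1 gives -8.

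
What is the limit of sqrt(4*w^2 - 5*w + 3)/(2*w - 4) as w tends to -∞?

For large |w|, √(4*w^2 - 5*w + 3) ≈ √4·|w| and the denominator ≈ 2w.
Since w → −∞, |w| = −w, giving −√4/(2) = -1.

-1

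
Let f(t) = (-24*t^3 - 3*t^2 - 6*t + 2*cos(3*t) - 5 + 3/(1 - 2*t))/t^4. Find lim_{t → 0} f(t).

Substitution gives 0/0; apply L'Hôpital's rule 4 times.
After differentiating numerator and denominator 4 times the quotient is (162*cos(3*t) - 1152/(2*t - 1)^5)/(24); at t = 0 this is 219/4.

219/4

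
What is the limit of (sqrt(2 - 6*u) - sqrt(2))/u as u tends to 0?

A 0/0 form; rationalise with √(2 - 6u) + √2. This collapses the numerator to -6u, leaving -6/(√(2 - 6u) + √2) → -6/(2√2) = -3*√(2)/2.

-3*√(2)/2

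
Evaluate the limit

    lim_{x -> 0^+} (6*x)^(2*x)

Base → 0⁺ and exponent → 0⁺: a 0^0 form.
Take logs: 2x·ln(6x). This is 0·(−∞); rewriting as ln(6x)/(1/(2x)) and applying L'Hôpital gives 0.
Hence the limit is e^0 = 1.

1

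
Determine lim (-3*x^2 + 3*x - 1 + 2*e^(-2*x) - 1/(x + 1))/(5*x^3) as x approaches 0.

Substitution gives 0/0; apply L'Hôpital's rule 3 times.
After differentiating numerator and denominator 3 times the quotient is (-16*e^(-2*x) + 6/(x + 1)^4)/(30); at x = 0 this is -1/3.

-1/3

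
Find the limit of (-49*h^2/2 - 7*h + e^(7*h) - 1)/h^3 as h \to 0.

343/6

Direct substitution gives 0/0.
Apply L'Hôpital: lim (-49*h + 7*e^(7*h) - 7)/(3*h^2), still 0/0.
Apply L'Hôpital: lim (49*e^(7*h) - 49)/(6*h), still 0/0.
After 3 applications of L'Hôpital's rule the quotient is (343*e^(7*h))/(6); substituting h = 0 gives 343/6.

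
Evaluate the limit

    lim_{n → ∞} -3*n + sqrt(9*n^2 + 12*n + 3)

This has the form ∞ − ∞. Multiply and divide by the conjugate √(9*n^2 + 12*n + 3) + 3n.
That gives (12n + 3) / (√(9*n^2 + 12*n + 3) + 3n).
Divide numerator and denominator by n: the limit is 12/(2·3) = 2.

2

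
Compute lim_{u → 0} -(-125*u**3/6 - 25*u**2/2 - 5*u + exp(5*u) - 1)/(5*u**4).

-125/24

Direct substitution gives 0/0.
Apply L'Hôpital: lim (-125*u^2/2 - 25*u + 5*e^(5*u) - 5)/(-20*u^3), still 0/0.
Apply L'Hôpital: lim (-125*u + 25*e^(5*u) - 25)/(-60*u^2), still 0/0.
Apply L'Hôpital: lim (125*e^(5*u) - 125)/(-120*u), still 0/0.
After 4 applications of L'Hôpital's rule the quotient is (625*e^(5*u))/(-120); substituting u = 0 gives -125/24.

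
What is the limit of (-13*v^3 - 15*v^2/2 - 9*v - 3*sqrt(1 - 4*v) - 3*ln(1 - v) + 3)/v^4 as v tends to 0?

Substitution gives 0/0 (the numerator vanishes to order 4).
Expand each term to order v^4: the coefficient of v^4 in -3·√(1 - 4v) is 30 and in -3·ln(1 - v) is 3/4.
Lower-order terms cancel with the polynomial part, so the numerator is (123/4)·v^4 + o(v^4), and the limit is (123/4)/(1) = 123/4.

123/4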